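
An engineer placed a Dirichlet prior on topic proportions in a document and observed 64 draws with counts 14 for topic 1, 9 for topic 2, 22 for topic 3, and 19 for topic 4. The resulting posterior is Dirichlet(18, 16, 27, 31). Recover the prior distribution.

For a Dirichlet(α) prior with multinomial counts c, the posterior is Dirichlet(α + c) componentwise.
Subtract each count from the matching posterior parameter: 18−14=4, 16−9=7, 27−22=5, 31−19=12.

Dirichlet(4, 7, 5, 12)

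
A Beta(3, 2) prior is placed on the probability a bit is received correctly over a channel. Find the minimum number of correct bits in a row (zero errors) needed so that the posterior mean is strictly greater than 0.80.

After k correct bits and 0 errors the posterior is Beta(3+k, 2), with mean (3+k)/(3+2+k).
Set (3+k)/(5+k) > 0.80 and solve: k > (0.80·5 − 3)/(1 − 0.80) = 5.000.
The smallest integer exceeding 5.000 is 6, and checking k=6: (9)/(11) = 0.8182 > 0.80.

k = 6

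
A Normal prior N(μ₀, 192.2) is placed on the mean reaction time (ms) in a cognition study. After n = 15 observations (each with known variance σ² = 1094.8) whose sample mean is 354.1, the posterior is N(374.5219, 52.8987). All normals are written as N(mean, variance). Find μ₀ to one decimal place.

With known observation variance, the Normal–Normal posterior has precision τ_n = τ₀ + n/σ² and mean μ_n = (τ₀μ₀ + (n/σ²)x̄)/τ_n.
Here τ₀ = 1/192.2 = 0.005203 and τ_data = 15/1094.8 = 0.013701, so τ_n = 0.018904.
Rearranging for μ₀: μ₀ = (μ_n·τ_n − τ_data·x̄)/τ₀ = (374.5219·0.018904 − 0.013701·354.1) / 0.005203 = 2.228438/0.005203 ≈ 428.3.

μ₀ = 428.3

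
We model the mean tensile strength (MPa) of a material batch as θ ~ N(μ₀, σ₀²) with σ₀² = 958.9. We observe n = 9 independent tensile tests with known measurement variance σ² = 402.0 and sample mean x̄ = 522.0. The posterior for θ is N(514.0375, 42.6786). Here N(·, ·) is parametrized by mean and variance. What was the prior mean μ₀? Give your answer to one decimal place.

μ₀ = 343.1

The posterior mean is a precision-weighted average: μ_n = (τ₀μ₀ + τ_data·x̄)/(τ₀+τ_data), with τ₀=1/σ₀² and τ_data=n/σ².
Here τ₀ = 1/958.9 = 0.001043 and τ_data = 9/402.0 = 0.022388, so τ_n = 0.023431.
Rearranging for μ₀: μ₀ = (μ_n·τ_n − τ_data·x̄)/τ₀ = (514.0375·0.023431 − 0.022388·522.0) / 0.001043 = 0.357877/0.001043 ≈ 343.1.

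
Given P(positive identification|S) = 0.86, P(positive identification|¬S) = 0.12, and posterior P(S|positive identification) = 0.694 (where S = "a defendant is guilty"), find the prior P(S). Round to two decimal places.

Bayes' rule in odds form gives O(S|E) = O(S)·[P(E|S)/P(E|¬S)], hence O(S) = O(S|E)/LR.
Posterior odds = 0.694/(1−0.694) = 2.2680. LR = 0.86/0.12 = 7.1667.
Prior odds = 2.2680/7.1667 = 0.3165, so P(S) = 0.3165/(1+0.3165) ≈ 0.24.

P(S) = 0.24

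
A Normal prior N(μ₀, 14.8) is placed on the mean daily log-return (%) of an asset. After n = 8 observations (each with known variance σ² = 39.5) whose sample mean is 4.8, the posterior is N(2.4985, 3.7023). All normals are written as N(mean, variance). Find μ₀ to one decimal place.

The posterior mean is a precision-weighted average: μ_n = (τ₀μ₀ + τ_data·x̄)/(τ₀+τ_data), with τ₀=1/σ₀² and τ_data=n/σ².
Here τ₀ = 1/14.8 = 0.067568 and τ_data = 8/39.5 = 0.202532, so τ_n = 0.270100.
Rearranging for μ₀: μ₀ = (μ_n·τ_n − τ_data·x̄)/τ₀ = (2.4985·0.270100 − 0.202532·4.8) / 0.067568 = -0.297309/0.067568 ≈ -4.4.

μ₀ = -4.4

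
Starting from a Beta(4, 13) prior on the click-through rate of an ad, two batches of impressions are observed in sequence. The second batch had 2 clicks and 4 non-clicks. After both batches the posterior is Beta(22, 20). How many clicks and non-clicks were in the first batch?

16 clicks and 3 non-clicks

Because Beta–binomial updating is additive in the counts, the combined data contributed (α_post−α_prior, β_post−β_prior) successes and failures.
Total across both batches: 22−4=18 clicks, 20−13=7 non-clicks.
Subtract the second batch: 18−2=16 clicks and 7−4=3 non-clicks.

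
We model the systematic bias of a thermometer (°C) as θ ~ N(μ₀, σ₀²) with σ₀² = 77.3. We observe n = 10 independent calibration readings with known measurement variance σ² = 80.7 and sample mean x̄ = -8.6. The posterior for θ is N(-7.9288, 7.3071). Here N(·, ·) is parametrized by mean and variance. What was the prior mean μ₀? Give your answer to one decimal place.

The posterior mean is a precision-weighted average: μ_n = (τ₀μ₀ + τ_data·x̄)/(τ₀+τ_data), with τ₀=1/σ₀² and τ_data=n/σ².
Here τ₀ = 1/77.3 = 0.012937 and τ_data = 10/80.7 = 0.123916, so τ_n = 0.136853.
Rearranging for μ₀: μ₀ = (μ_n·τ_n − τ_data·x̄)/τ₀ = (-7.9288·0.136853 − 0.123916·-8.6) / 0.012937 = -0.019402/0.012937 ≈ -1.5.

μ₀ = -1.5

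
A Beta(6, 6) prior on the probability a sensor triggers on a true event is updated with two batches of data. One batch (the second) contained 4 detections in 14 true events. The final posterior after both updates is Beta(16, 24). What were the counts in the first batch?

6 detections and 8 misses

Sequential conjugate updates are equivalent to a single update on the pooled data, so total successes = posterior α − prior α and total failures = posterior β − prior β.
Total across both batches: 16−6=10 detections, 24−6=18 misses.
Subtract the second batch: 10−4=6 detections and 18−10=8 misses.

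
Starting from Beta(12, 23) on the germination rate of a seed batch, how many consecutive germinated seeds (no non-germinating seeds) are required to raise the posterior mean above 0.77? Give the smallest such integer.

After k germinated seeds and 0 non-germinating seeds the posterior is Beta(12+k, 23), with mean (12+k)/(12+23+k).
Set (12+k)/(35+k) > 0.77 and solve: k > (0.77·35 − 12)/(1 − 0.77) = 65.000.
The smallest integer exceeding 65.000 is 66.

k = 66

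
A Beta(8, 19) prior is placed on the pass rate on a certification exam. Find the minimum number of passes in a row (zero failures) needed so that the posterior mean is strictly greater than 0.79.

After k passes and 0 failures the posterior is Beta(8+k, 19), with mean (8+k)/(8+19+k).
Set (8+k)/(27+k) > 0.79 and solve: k > (0.79·27 − 8)/(1 − 0.79) = 63.476.
The smallest integer exceeding 63.476 is 64.

k = 64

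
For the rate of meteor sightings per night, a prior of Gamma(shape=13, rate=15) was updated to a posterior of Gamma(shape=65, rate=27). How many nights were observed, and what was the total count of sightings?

Gamma–Poisson conjugacy: posterior shape = α + Σxᵢ, posterior rate = β + n.
Matching: Σxᵢ = 65 − 13 = 52 and n = 27 − 15 = 12.

n = 12 nights with total 52 sightings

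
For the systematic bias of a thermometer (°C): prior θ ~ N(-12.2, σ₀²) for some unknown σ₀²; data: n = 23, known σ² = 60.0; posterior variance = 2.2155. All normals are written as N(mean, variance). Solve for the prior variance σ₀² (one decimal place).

σ₀² = 14.7

Posterior precision equals prior precision plus data precision: 1/σ_n² = 1/σ₀² + n/σ².
So 1/σ₀² = 1/2.2155 − 23/60.0 = 0.451365 − 0.383333 = 0.068032.
Hence σ₀² = 1/0.068032 ≈ 14.7.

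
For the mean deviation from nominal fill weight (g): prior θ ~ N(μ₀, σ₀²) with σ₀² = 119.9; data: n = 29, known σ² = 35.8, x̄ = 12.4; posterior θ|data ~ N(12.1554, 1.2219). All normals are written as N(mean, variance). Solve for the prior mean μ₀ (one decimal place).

μ₀ = -11.6

The posterior mean is a precision-weighted average: μ_n = (τ₀μ₀ + τ_data·x̄)/(τ₀+τ_data), with τ₀=1/σ₀² and τ_data=n/σ².
Here τ₀ = 1/119.9 = 0.008340 and τ_data = 29/35.8 = 0.810056, so τ_n = 0.818396.
Rearranging for μ₀: μ₀ = (μ_n·τ_n − τ_data·x̄)/τ₀ = (12.1554·0.818396 − 0.810056·12.4) / 0.008340 = -0.096764/0.008340 ≈ -11.6.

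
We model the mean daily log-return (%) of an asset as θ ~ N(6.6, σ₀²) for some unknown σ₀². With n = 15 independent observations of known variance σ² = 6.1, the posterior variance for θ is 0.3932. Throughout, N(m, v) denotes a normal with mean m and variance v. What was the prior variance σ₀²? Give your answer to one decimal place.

Posterior precision equals prior precision plus data precision: 1/σ_n² = 1/σ₀² + n/σ².
So 1/σ₀² = 1/0.3932 − 15/6.1 = 2.543235 − 2.459016 = 0.084219.
Hence σ₀² = 1/0.084219 ≈ 11.9.

σ₀² = 11.9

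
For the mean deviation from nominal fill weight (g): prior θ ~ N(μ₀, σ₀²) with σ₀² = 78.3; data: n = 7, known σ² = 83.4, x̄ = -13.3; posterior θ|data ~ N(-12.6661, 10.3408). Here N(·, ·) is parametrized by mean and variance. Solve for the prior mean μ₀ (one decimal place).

The posterior mean is a precision-weighted average: μ_n = (τ₀μ₀ + τ_data·x̄)/(τ₀+τ_data), with τ₀=1/σ₀² and τ_data=n/σ².
Here τ₀ = 1/78.3 = 0.012771 and τ_data = 7/83.4 = 0.083933, so τ_n = 0.096704.
Rearranging for μ₀: μ₀ = (μ_n·τ_n − τ_data·x̄)/τ₀ = (-12.6661·0.096704 − 0.083933·-13.3) / 0.012771 = -0.108554/0.012771 ≈ -8.5.

μ₀ = -8.5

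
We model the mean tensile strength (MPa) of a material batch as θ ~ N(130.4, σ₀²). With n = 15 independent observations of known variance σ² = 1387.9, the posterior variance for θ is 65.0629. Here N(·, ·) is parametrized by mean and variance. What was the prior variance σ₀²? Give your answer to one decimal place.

σ₀² = 219.2

Posterior precision equals prior precision plus data precision: 1/σ_n² = 1/σ₀² + n/σ².
So 1/σ₀² = 1/65.0629 − 15/1387.9 = 0.015370 − 0.010808 = 0.004562.
Hence σ₀² = 1/0.004562 ≈ 219.2.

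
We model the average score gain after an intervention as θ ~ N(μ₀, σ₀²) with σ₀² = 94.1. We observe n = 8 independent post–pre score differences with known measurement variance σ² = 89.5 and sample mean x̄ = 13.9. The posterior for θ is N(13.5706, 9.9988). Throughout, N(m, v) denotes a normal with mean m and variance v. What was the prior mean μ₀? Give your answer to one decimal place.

The posterior mean is a precision-weighted average: μ_n = (τ₀μ₀ + τ_data·x̄)/(τ₀+τ_data), with τ₀=1/σ₀² and τ_data=n/σ².
Here τ₀ = 1/94.1 = 0.010627 and τ_data = 8/89.5 = 0.089385, so τ_n = 0.100012.
Rearranging for μ₀: μ₀ = (μ_n·τ_n − τ_data·x̄)/τ₀ = (13.5706·0.100012 − 0.089385·13.9) / 0.010627 = 0.114771/0.010627 ≈ 10.8.

μ₀ = 10.8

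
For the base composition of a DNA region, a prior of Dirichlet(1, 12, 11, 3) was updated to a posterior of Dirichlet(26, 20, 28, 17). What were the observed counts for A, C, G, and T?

counts (25, 8, 17, 14)

For a Dirichlet(α) prior with multinomial counts c, the posterior is Dirichlet(α + c) componentwise.
Counts are posterior − prior componentwise: 26−1=25, 20−12=8, 28−11=17, 17−3=14.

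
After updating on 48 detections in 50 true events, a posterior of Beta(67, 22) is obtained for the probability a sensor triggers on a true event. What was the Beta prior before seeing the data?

Under Beta–binomial conjugacy the posterior parameters are (a+s, b+f).
So a = 67 − 48 = 19 and b = 22 − 2 = 20.

Beta(19, 20)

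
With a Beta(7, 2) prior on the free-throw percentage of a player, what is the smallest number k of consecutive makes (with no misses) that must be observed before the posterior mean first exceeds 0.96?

k = 42

After k makes and 0 misses the posterior is Beta(7+k, 2), with mean (7+k)/(7+2+k).
Set (7+k)/(9+k) > 0.96 and solve: k > (0.96·9 − 7)/(1 − 0.96) = 41.000.
The smallest integer exceeding 41.000 is 42.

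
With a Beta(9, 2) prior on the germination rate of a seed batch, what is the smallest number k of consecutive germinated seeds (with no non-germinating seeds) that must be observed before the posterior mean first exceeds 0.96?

After k germinated seeds and 0 non-germinating seeds the posterior is Beta(9+k, 2), with mean (9+k)/(9+2+k).
Set (9+k)/(11+k) > 0.96 and solve: k > (0.96·11 − 9)/(1 − 0.96) = 39.000.
The smallest integer exceeding 39.000 is 40.

k = 40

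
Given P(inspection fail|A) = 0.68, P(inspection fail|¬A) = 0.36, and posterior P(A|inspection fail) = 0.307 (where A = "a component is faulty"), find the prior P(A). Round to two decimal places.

P(A) = 0.19

In odds form, posterior odds = prior odds × likelihood ratio, so prior odds = posterior odds ÷ LR.
Posterior odds = 0.307/(1−0.307) = 0.4430. LR = 0.68/0.36 = 1.8889.
Prior odds = 0.4430/1.8889 = 0.2345, so P(A) = 0.2345/(1+0.2345) ≈ 0.19.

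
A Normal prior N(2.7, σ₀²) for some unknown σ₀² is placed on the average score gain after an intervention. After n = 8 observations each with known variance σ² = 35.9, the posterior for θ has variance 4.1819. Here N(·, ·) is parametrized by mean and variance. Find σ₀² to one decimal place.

For the Normal–Normal model with known σ², precisions add: τ_n = τ₀ + n/σ².
So 1/σ₀² = 1/4.1819 − 8/35.9 = 0.239126 − 0.222841 = 0.016285.
Hence σ₀² = 1/0.016285 ≈ 61.4.

σ₀² = 61.4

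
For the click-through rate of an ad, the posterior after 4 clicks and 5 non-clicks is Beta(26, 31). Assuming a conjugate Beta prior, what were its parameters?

Beta(22, 26)

Under Beta–binomial conjugacy the posterior parameters are (a+s, b+f).
So a = 26 − 4 = 22 and b = 31 − 5 = 26.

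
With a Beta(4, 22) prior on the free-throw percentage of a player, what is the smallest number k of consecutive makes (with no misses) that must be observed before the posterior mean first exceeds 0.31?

After k makes and 0 misses the posterior is Beta(4+k, 22), with mean (4+k)/(4+22+k).
Set (4+k)/(26+k) > 0.31 and solve: k > (0.31·26 − 4)/(1 − 0.31) = 5.884.
The smallest integer exceeding 5.884 is 6, and checking k=6: (10)/(32) = 0.3125 > 0.31.

k = 6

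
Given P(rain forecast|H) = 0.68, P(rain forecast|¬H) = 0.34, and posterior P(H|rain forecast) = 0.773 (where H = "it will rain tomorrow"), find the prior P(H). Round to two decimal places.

P(H) = 0.63

Bayes' rule in odds form gives O(H|E) = O(H)·[P(E|H)/P(E|¬H)], hence O(H) = O(H|E)/LR.
Posterior odds = 0.773/(1−0.773) = 3.4053. LR = 0.68/0.34 = 2.0000.
Prior odds = 3.4053/2.0000 = 1.7026, so P(H) = 1.7026/(1+1.7026) ≈ 0.63.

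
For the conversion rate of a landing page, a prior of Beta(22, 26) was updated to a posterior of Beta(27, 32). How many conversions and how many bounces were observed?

5 conversions and 6 bounces

Under Beta–binomial conjugacy the posterior parameters are (a+s, b+f).
So s = 27 − 22 = 5 and f = 32 − 26 = 6.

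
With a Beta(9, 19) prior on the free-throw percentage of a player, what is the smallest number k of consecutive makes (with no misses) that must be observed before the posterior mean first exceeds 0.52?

After k makes and 0 misses the posterior is Beta(9+k, 19), with mean (9+k)/(9+19+k).
Set (9+k)/(28+k) > 0.52 and solve: k > (0.52·28 − 9)/(1 − 0.52) = 11.583.
The smallest integer exceeding 11.583 is 12, and checking k=12: (21)/(40) = 0.5250 > 0.52.

k = 12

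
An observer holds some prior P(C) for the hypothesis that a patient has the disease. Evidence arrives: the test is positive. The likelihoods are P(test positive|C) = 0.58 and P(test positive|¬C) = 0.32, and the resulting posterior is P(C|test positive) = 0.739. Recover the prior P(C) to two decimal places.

P(C) = 0.61

In odds form, posterior odds = prior odds × likelihood ratio, so prior odds = posterior odds ÷ LR.
Posterior odds = 0.739/(1−0.739) = 2.8314. LR = 0.58/0.32 = 1.8125.
Prior odds = 2.8314/1.8125 = 1.5622, so P(C) = 1.5622/(1+1.5622) ≈ 0.61.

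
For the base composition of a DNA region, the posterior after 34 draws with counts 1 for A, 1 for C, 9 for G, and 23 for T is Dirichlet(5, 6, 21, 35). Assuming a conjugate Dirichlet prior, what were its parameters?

Dirichlet(4, 5, 12, 12)

For a Dirichlet(α) prior with multinomial counts c, the posterior is Dirichlet(α + c) componentwise.
Subtract each count from the matching posterior parameter: 5−1=4, 6−1=5, 21−9=12, 35−23=12.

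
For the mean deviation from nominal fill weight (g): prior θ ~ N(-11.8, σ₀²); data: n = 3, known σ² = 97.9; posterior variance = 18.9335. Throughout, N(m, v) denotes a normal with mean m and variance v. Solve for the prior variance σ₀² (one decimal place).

σ₀² = 45.1

Posterior precision equals prior precision plus data precision: 1/σ_n² = 1/σ₀² + n/σ².
So 1/σ₀² = 1/18.9335 − 3/97.9 = 0.052816 − 0.030644 = 0.022172.
Hence σ₀² = 1/0.022172 ≈ 45.1.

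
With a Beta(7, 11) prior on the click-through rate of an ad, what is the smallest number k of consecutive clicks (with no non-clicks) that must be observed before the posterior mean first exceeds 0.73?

After k clicks and 0 non-clicks the posterior is Beta(7+k, 11), with mean (7+k)/(7+11+k).
Set (7+k)/(18+k) > 0.73 and solve: k > (0.73·18 − 7)/(1 − 0.73) = 22.741.
The smallest integer exceeding 22.741 is 23.

k = 23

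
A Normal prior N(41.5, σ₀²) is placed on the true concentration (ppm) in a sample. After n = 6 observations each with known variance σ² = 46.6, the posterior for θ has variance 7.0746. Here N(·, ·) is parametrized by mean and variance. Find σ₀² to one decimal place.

For the Normal–Normal model with known σ², precisions add: τ_n = τ₀ + n/σ².
So 1/σ₀² = 1/7.0746 − 6/46.6 = 0.141351 − 0.128755 = 0.012596.
Hence σ₀² = 1/0.012596 ≈ 79.4.

σ₀² = 79.4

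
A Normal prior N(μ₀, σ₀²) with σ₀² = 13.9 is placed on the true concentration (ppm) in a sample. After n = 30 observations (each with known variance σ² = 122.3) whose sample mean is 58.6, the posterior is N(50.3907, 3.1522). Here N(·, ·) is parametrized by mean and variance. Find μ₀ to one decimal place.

With known observation variance, the Normal–Normal posterior has precision τ_n = τ₀ + n/σ² and mean μ_n = (τ₀μ₀ + (n/σ²)x̄)/τ_n.
Here τ₀ = 1/13.9 = 0.071942 and τ_data = 30/122.3 = 0.245298, so τ_n = 0.317240.
Rearranging for μ₀: μ₀ = (μ_n·τ_n − τ_data·x̄)/τ₀ = (50.3907·0.317240 − 0.245298·58.6) / 0.071942 = 1.611483/0.071942 ≈ 22.4.

μ₀ = 22.4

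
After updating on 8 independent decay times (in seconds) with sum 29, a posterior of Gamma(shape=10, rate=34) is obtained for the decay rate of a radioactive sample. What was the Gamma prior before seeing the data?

Gamma(shape=2, rate=5)

Gamma–exponential conjugacy: posterior shape = α + n, posterior rate = β + Σtᵢ.
So α = 10 − 8 = 2 and β = 34 − 29 = 5.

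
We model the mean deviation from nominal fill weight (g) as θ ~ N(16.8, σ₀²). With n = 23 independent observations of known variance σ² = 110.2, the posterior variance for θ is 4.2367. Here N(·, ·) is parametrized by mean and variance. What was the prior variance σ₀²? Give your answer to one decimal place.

σ₀² = 36.6

For the Normal–Normal model with known σ², precisions add: τ_n = τ₀ + n/σ².
So 1/σ₀² = 1/4.2367 − 23/110.2 = 0.236033 − 0.208711 = 0.027322.
Hence σ₀² = 1/0.027322 ≈ 36.6.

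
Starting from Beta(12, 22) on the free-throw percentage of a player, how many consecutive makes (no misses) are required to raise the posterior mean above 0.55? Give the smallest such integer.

After k makes and 0 misses the posterior is Beta(12+k, 22), with mean (12+k)/(12+22+k).
Set (12+k)/(34+k) > 0.55 and solve: k > (0.55·34 − 12)/(1 − 0.55) = 14.889.
The smallest integer exceeding 14.889 is 15.

k = 15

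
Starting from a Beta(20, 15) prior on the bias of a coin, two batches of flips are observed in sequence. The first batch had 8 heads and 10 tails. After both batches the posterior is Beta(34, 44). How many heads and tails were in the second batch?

6 heads and 19 tails

Sequential conjugate updates are equivalent to a single update on the pooled data, so total successes = posterior α − prior α and total failures = posterior β − prior β.
Total across both batches: 34−20=14 heads, 44−15=29 tails.
Subtract the first batch: 14−8=6 heads and 29−10=19 tails.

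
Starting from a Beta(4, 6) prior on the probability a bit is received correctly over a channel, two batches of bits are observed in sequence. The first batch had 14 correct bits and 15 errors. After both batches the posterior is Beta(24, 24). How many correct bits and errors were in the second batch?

6 correct bits and 3 errors

Because Beta–binomial updating is additive in the counts, the combined data contributed (α_post−α_prior, β_post−β_prior) successes and failures.
Total across both batches: 24−4=20 correct bits, 24−6=18 errors.
Subtract the first batch: 20−14=6 correct bits and 18−15=3 errors.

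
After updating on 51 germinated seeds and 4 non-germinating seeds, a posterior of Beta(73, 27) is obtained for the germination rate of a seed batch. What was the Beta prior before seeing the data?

Beta(22, 23)

A Beta(a, b) prior with s successes and f failures in binomial data gives a Beta(a+s, b+f) posterior.
Subtract the data counts: 73−51=22, 27−4=23.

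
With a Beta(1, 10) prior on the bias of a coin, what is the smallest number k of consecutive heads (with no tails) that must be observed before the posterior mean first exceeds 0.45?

After k heads and 0 tails the posterior is Beta(1+k, 10), with mean (1+k)/(1+10+k).
Set (1+k)/(11+k) > 0.45 and solve: k > (0.45·11 − 1)/(1 − 0.45) = 7.182.
The smallest integer exceeding 7.182 is 8, and checking k=8: (9)/(19) = 0.4737 > 0.45.

k = 8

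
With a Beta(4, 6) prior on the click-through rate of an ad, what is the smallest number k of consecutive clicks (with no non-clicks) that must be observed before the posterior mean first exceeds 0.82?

k = 24

After k clicks and 0 non-clicks the posterior is Beta(4+k, 6), with mean (4+k)/(4+6+k).
Set (4+k)/(10+k) > 0.82 and solve: k > (0.82·10 − 4)/(1 − 0.82) = 23.333.
The smallest integer exceeding 23.333 is 24.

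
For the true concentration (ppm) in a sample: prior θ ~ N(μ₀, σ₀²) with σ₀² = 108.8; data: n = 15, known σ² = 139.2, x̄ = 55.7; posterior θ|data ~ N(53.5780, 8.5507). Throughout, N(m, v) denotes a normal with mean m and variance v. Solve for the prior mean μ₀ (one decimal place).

μ₀ = 28.7

With known observation variance, the Normal–Normal posterior has precision τ_n = τ₀ + n/σ² and mean μ_n = (τ₀μ₀ + (n/σ²)x̄)/τ_n.
Here τ₀ = 1/108.8 = 0.009191 and τ_data = 15/139.2 = 0.107759, so τ_n = 0.116950.
Rearranging for μ₀: μ₀ = (μ_n·τ_n − τ_data·x̄)/τ₀ = (53.5780·0.116950 − 0.107759·55.7) / 0.009191 = 0.263771/0.009191 ≈ 28.7.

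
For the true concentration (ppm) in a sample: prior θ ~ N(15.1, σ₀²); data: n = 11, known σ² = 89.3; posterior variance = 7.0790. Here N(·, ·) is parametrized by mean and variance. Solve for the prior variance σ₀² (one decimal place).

For the Normal–Normal model with known σ², precisions add: τ_n = τ₀ + n/σ².
So 1/σ₀² = 1/7.0790 − 11/89.3 = 0.141263 − 0.123180 = 0.018083.
Hence σ₀² = 1/0.018083 ≈ 55.3.

σ₀² = 55.3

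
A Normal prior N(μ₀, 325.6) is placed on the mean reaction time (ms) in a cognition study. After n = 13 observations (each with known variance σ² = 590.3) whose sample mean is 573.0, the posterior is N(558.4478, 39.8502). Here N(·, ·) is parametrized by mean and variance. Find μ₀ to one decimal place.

μ₀ = 454.1

The posterior mean is a precision-weighted average: μ_n = (τ₀μ₀ + τ_data·x̄)/(τ₀+τ_data), with τ₀=1/σ₀² and τ_data=n/σ².
Here τ₀ = 1/325.6 = 0.003071 and τ_data = 13/590.3 = 0.022023, so τ_n = 0.025094.
Rearranging for μ₀: μ₀ = (μ_n·τ_n − τ_data·x̄)/τ₀ = (558.4478·0.025094 − 0.022023·573.0) / 0.003071 = 1.394510/0.003071 ≈ 454.1.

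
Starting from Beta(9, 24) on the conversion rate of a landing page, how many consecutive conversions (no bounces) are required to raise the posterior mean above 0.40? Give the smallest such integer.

After k conversions and 0 bounces the posterior is Beta(9+k, 24), with mean (9+k)/(9+24+k).
Set (9+k)/(33+k) > 0.40 and solve: k > (0.40·33 − 9)/(1 − 0.40) = 7.000.
The smallest integer exceeding 7.000 is 8.

k = 8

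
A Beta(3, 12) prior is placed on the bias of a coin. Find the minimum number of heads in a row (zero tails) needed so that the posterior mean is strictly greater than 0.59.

k = 15

After k heads and 0 tails the posterior is Beta(3+k, 12), with mean (3+k)/(3+12+k).
Set (3+k)/(15+k) > 0.59 and solve: k > (0.59·15 − 3)/(1 − 0.59) = 14.268.
The smallest integer exceeding 14.268 is 15.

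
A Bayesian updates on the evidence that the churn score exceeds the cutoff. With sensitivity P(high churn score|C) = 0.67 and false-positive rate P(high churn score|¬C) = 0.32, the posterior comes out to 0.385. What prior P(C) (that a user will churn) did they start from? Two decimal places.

In odds form, posterior odds = prior odds × likelihood ratio, so prior odds = posterior odds ÷ LR.
Posterior odds = 0.385/(1−0.385) = 0.6260. LR = 0.67/0.32 = 2.0938.
Prior odds = 0.6260/2.0938 = 0.2990, so P(C) = 0.2990/(1+0.2990) ≈ 0.23.

P(C) = 0.23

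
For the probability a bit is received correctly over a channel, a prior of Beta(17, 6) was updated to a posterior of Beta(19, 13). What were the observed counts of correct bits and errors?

2 correct bits and 7 errors

Beta is conjugate to the binomial likelihood: posterior = Beta(a+s, b+f).
Match parameters: s=19−17=2, f=13−6=7.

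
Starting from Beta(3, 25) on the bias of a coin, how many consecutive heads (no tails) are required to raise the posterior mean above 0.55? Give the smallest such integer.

After k heads and 0 tails the posterior is Beta(3+k, 25), with mean (3+k)/(3+25+k).
Set (3+k)/(28+k) > 0.55 and solve: k > (0.55·28 − 3)/(1 − 0.55) = 27.556.
The smallest integer exceeding 27.556 is 28.

k = 28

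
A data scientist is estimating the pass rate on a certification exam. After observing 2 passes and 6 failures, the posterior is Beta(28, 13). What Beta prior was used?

A Beta(α, β) prior with s successes and f failures in binomial data gives a Beta(α+s, β+f) posterior.
Subtract the data counts: 28−2=26, 13−6=7.

Beta(26, 7)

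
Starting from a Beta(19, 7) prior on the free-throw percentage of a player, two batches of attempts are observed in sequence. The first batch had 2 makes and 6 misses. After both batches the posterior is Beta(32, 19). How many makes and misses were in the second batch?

Sequential conjugate updates are equivalent to a single update on the pooled data, so total successes = posterior α − prior α and total failures = posterior β − prior β.
Total across both batches: 32−19=13 makes, 19−7=12 misses.
Subtract the first batch: 13−2=11 makes and 12−6=6 misses.

11 makes and 6 misses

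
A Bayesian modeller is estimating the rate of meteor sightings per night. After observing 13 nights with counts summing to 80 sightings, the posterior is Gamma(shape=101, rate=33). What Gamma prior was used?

Gamma(shape=21, rate=20)

A Gamma(α, β) prior (rate parametrization) on a Poisson rate with n observations summing to S gives posterior Gamma(α+S, β+n).
So α = 101 − 80 = 21 and β = 33 − 13 = 20.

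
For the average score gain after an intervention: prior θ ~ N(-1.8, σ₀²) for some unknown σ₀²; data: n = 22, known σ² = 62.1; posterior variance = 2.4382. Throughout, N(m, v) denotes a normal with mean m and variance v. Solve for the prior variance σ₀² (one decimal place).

σ₀² = 17.9

Posterior precision equals prior precision plus data precision: 1/σ_n² = 1/σ₀² + n/σ².
So 1/σ₀² = 1/2.4382 − 22/62.1 = 0.410139 − 0.354267 = 0.055872.
Hence σ₀² = 1/0.055872 ≈ 17.9.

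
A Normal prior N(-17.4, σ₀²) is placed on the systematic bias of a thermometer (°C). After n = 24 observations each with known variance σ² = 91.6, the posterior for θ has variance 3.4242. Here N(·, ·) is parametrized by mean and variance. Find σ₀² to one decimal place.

Posterior precision equals prior precision plus data precision: 1/σ_n² = 1/σ₀² + n/σ².
So 1/σ₀² = 1/3.4242 − 24/91.6 = 0.292039 − 0.262009 = 0.030030.
Hence σ₀² = 1/0.030030 ≈ 33.3.

σ₀² = 33.3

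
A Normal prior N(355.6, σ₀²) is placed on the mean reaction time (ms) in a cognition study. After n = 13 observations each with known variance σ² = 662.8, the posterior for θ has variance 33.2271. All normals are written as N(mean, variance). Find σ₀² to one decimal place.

σ₀² = 95.4

For the Normal–Normal model with known σ², precisions add: τ_n = τ₀ + n/σ².
So 1/σ₀² = 1/33.2271 − 13/662.8 = 0.030096 − 0.019614 = 0.010482.
Hence σ₀² = 1/0.010482 ≈ 95.4.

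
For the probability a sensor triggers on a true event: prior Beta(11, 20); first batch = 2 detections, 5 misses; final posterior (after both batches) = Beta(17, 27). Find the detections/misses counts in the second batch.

4 detections and 2 misses

Because Beta–binomial updating is additive in the counts, the combined data contributed (α_post−α_prior, β_post−β_prior) successes and failures.
Total across both batches: 17−11=6 detections, 27−20=7 misses.
Subtract the first batch: 6−2=4 detections and 7−5=2 misses.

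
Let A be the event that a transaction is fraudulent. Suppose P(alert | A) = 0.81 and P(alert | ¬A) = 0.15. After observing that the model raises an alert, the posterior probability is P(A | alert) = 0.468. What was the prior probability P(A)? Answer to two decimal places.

P(A) = 0.14

In odds form, posterior odds = prior odds × likelihood ratio, so prior odds = posterior odds ÷ LR.
Posterior odds = 0.468/(1−0.468) = 0.8797. LR = 0.81/0.15 = 5.4000.
Prior odds = 0.8797/5.4000 = 0.1629, so P(A) = 0.1629/(1+0.1629) ≈ 0.14.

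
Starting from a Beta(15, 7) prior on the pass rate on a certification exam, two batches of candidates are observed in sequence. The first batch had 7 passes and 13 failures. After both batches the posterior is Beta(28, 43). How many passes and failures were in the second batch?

6 passes and 23 failures

Because Beta–binomial updating is additive in the counts, the combined data contributed (α_post−α_prior, β_post−β_prior) successes and failures.
Total across both batches: 28−15=13 passes, 43−7=36 failures.
Subtract the first batch: 13−7=6 passes and 36−13=23 failures.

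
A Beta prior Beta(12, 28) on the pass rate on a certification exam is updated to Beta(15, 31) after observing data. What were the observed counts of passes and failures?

A Beta(a, b) prior with s successes and f failures in binomial data gives a Beta(a+s, b+f) posterior.
So s = 15 − 12 = 3 and f = 31 − 28 = 3.

3 passes and 3 failures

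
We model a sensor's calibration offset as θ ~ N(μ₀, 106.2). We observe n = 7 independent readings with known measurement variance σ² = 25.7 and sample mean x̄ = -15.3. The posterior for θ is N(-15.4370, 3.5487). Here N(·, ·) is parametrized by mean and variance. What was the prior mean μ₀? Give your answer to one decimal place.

With known observation variance, the Normal–Normal posterior has precision τ_n = τ₀ + n/σ² and mean μ_n = (τ₀μ₀ + (n/σ²)x̄)/τ_n.
Here τ₀ = 1/106.2 = 0.009416 and τ_data = 7/25.7 = 0.272374, so τ_n = 0.281790.
Rearranging for μ₀: μ₀ = (μ_n·τ_n − τ_data·x̄)/τ₀ = (-15.4370·0.281790 − 0.272374·-15.3) / 0.009416 = -0.182670/0.009416 ≈ -19.4.

μ₀ = -19.4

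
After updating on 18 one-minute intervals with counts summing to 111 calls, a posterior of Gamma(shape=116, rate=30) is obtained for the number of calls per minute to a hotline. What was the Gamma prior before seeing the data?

A Gamma(α, β) prior (rate parametrization) on a Poisson rate with n observations summing to S gives posterior Gamma(α+S, β+n).
So α = 116 − 111 = 5 and β = 30 − 18 = 12.

Gamma(shape=5, rate=12)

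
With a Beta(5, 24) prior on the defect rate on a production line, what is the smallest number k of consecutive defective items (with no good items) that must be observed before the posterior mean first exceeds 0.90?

After k defective items and 0 good items the posterior is Beta(5+k, 24), with mean (5+k)/(5+24+k).
Set (5+k)/(29+k) > 0.90 and solve: k > (0.90·29 − 5)/(1 − 0.90) = 211.000.
The smallest integer exceeding 211.000 is 212, and checking k=212: (217)/(241) = 0.9004 > 0.90.

k = 212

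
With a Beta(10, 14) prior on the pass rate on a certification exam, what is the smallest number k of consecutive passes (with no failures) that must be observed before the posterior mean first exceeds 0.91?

After k passes and 0 failures the posterior is Beta(10+k, 14), with mean (10+k)/(10+14+k).
Set (10+k)/(24+k) > 0.91 and solve: k > (0.91·24 − 10)/(1 − 0.91) = 131.556.
The smallest integer exceeding 131.556 is 132.

k = 132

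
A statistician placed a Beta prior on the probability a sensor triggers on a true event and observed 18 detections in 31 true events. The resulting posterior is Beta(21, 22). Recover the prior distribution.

Under Beta–binomial conjugacy the posterior parameters are (a+s, b+f).
Subtract the data counts: 21−18=3, 22−13=9.

Beta(3, 9)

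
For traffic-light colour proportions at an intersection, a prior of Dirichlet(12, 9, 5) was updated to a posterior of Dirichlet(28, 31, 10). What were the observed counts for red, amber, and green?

counts (16, 22, 5)

For a Dirichlet(α) prior with multinomial counts c, the posterior is Dirichlet(α + c) componentwise.
Counts are posterior − prior componentwise: 28−12=16, 31−9=22, 10−5=5.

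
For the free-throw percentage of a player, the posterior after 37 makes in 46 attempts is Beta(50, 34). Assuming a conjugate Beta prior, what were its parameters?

Under Beta–binomial conjugacy the posterior parameters are (α+s, β+f).
Subtract the data counts: 50−37=13, 34−9=25.

Beta(13, 25)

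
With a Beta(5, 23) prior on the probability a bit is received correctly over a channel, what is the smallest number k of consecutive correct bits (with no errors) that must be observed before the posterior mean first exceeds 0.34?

k = 7

After k correct bits and 0 errors the posterior is Beta(5+k, 23), with mean (5+k)/(5+23+k).
Set (5+k)/(28+k) > 0.34 and solve: k > (0.34·28 − 5)/(1 − 0.34) = 6.848.
The smallest integer exceeding 6.848 is 7.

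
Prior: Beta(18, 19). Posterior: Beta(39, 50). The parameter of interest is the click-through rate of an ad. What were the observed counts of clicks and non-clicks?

Beta is conjugate to the binomial likelihood: posterior = Beta(α+s, β+f).
Match parameters: s=39−18=21, f=50−19=31.

21 clicks and 31 non-clicks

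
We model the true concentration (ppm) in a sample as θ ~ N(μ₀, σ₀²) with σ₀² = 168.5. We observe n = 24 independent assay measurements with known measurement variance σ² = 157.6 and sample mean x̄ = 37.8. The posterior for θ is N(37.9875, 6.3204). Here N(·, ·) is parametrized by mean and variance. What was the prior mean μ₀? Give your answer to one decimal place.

μ₀ = 42.8

The posterior mean is a precision-weighted average: μ_n = (τ₀μ₀ + τ_data·x̄)/(τ₀+τ_data), with τ₀=1/σ₀² and τ_data=n/σ².
Here τ₀ = 1/168.5 = 0.005935 and τ_data = 24/157.6 = 0.152284, so τ_n = 0.158219.
Rearranging for μ₀: μ₀ = (μ_n·τ_n − τ_data·x̄)/τ₀ = (37.9875·0.158219 − 0.152284·37.8) / 0.005935 = 0.254009/0.005935 ≈ 42.8.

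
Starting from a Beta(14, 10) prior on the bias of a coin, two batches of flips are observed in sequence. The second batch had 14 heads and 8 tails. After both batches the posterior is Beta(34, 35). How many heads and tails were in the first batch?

Because Beta–binomial updating is additive in the counts, the combined data contributed (α_post−α_prior, β_post−β_prior) successes and failures.
Total across both batches: 34−14=20 heads, 35−10=25 tails.
Subtract the second batch: 20−14=6 heads and 25−8=17 tails.

6 heads and 17 tails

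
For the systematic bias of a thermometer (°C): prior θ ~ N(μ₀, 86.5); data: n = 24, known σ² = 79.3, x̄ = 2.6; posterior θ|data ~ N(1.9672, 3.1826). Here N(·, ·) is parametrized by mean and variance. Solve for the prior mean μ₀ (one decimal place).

μ₀ = -14.6

The posterior mean is a precision-weighted average: μ_n = (τ₀μ₀ + τ_data·x̄)/(τ₀+τ_data), with τ₀=1/σ₀² and τ_data=n/σ².
Here τ₀ = 1/86.5 = 0.011561 and τ_data = 24/79.3 = 0.302648, so τ_n = 0.314209.
Rearranging for μ₀: μ₀ = (μ_n·τ_n − τ_data·x̄)/τ₀ = (1.9672·0.314209 − 0.302648·2.6) / 0.011561 = -0.168773/0.011561 ≈ -14.6.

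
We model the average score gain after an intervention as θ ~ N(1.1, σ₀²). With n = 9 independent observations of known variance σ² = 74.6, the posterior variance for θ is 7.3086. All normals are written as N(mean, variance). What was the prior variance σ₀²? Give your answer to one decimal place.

σ₀² = 61.8

Posterior precision equals prior precision plus data precision: 1/σ_n² = 1/σ₀² + n/σ².
So 1/σ₀² = 1/7.3086 − 9/74.6 = 0.136825 − 0.120643 = 0.016182.
Hence σ₀² = 1/0.016182 ≈ 61.8.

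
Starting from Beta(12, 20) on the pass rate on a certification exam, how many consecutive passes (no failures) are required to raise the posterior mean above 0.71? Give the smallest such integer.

k = 37

After k passes and 0 failures the posterior is Beta(12+k, 20), with mean (12+k)/(12+20+k).
Set (12+k)/(32+k) > 0.71 and solve: k > (0.71·32 − 12)/(1 − 0.71) = 36.966.
The smallest integer exceeding 36.966 is 37.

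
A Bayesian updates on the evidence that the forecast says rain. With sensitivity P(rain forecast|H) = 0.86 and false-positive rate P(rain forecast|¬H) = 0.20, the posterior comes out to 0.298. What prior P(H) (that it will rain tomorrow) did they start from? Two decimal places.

In odds form, posterior odds = prior odds × likelihood ratio, so prior odds = posterior odds ÷ LR.
Posterior odds = 0.298/(1−0.298) = 0.4245. LR = 0.86/0.20 = 4.3000.
Prior odds = 0.4245/4.3000 = 0.0987, so P(H) = 0.0987/(1+0.0987) ≈ 0.09.

P(H) = 0.09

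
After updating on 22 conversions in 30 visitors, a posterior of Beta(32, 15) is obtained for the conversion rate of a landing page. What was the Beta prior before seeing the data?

Beta is conjugate to the binomial likelihood: posterior = Beta(a+s, b+f).
Subtract the data counts: 32−22=10, 15−8=7.

Beta(10, 7)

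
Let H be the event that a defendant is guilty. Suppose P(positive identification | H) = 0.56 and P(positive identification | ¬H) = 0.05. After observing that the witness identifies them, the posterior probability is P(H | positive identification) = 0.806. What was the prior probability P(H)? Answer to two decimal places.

P(H) = 0.27

In odds form, posterior odds = prior odds × likelihood ratio, so prior odds = posterior odds ÷ LR.
Posterior odds = 0.806/(1−0.806) = 4.1546. LR = 0.56/0.05 = 11.2000.
Prior odds = 4.1546/11.2000 = 0.3709, so P(H) = 0.3709/(1+0.3709) ≈ 0.27.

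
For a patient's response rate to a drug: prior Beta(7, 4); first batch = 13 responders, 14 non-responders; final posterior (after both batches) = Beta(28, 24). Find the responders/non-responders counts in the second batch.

8 responders and 6 non-responders

Sequential conjugate updates are equivalent to a single update on the pooled data, so total successes = posterior α − prior α and total failures = posterior β − prior β.
Total across both batches: 28−7=21 responders, 24−4=20 non-responders.
Subtract the first batch: 21−13=8 responders and 20−14=6 non-responders.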